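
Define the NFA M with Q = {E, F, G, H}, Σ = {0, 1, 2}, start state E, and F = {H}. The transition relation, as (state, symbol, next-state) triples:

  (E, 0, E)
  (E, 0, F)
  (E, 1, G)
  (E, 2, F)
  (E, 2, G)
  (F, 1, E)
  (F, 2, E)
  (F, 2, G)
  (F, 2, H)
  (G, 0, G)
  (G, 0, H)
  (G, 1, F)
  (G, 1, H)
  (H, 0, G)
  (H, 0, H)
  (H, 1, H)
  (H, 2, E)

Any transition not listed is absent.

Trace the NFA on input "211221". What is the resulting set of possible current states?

{E, F, G, H}

Start in {E}.
Read '2': {E} → {F, G}.
Read '1': {F, G} → {E, F, H}.
Read '1': {E, F, H} → {E, G, H}.
Read '2': {E, G, H} → {E, F, G}.
Read '2': {E, F, G} → {E, F, G, H}.
Read '1': {E, F, G, H} → {E, F, G, H}.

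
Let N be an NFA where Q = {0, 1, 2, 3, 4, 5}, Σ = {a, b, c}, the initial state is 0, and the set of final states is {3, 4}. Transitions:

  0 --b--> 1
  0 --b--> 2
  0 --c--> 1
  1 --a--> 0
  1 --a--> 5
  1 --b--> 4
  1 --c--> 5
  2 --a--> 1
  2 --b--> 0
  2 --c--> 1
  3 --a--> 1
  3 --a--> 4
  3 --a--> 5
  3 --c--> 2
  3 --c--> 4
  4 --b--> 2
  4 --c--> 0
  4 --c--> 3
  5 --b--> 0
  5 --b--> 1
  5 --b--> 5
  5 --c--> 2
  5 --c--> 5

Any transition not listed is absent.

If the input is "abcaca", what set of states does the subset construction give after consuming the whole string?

Start in {0}.
Read 'a': 0→∅; now ∅.
The set is empty and remains empty for the remaining 5 symbols.

∅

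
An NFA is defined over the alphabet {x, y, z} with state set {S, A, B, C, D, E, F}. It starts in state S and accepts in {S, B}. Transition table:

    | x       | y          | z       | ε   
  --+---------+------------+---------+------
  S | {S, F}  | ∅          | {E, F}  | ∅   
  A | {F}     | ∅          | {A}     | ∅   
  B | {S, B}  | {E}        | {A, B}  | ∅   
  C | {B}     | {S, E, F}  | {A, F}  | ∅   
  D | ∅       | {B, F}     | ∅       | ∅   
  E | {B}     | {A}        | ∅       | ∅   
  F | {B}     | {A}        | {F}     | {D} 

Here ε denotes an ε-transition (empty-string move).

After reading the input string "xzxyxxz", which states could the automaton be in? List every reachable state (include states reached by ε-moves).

Start in {S}.
Read 'x': S→{S, F}; union {S, F}; ε-closure = {S, D, F}.
Read 'z': S→{E, F}, D→∅, F→{F}; union {E, F}; ε-closure = {D, E, F}.
Read 'x': D→∅, E→{B}, F→{B}; now {B}.
Read 'y': B→{E}; now {E}.
Read 'x': E→{B}; now {B}.
Read 'x': B→{S, B}; now {S, B}.
Read 'z': S→{E, F}, B→{A, B}; union {A, B, E, F}; ε-closure = {A, B, D, E, F}.

{A, B, D, E, F}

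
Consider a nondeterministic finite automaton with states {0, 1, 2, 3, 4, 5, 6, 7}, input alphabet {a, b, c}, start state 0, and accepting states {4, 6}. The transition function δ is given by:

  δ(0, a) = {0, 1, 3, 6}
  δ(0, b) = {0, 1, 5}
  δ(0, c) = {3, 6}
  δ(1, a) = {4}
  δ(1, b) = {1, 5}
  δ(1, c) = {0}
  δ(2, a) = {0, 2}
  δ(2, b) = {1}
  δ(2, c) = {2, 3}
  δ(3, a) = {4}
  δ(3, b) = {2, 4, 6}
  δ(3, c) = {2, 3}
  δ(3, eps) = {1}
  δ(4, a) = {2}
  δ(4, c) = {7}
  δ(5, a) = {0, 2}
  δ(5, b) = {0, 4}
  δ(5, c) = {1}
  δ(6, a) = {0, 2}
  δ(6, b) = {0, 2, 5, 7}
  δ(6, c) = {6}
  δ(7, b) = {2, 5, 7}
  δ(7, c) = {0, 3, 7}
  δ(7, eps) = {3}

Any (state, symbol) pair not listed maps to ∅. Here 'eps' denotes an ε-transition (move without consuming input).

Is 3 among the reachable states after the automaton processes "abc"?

Yes

Start in {0}.
Read 'a': {0} → {0, 1, 3, 6}.
Read 'b': {0, 1, 3, 6} → {0, 1, 2, 3, 4, 5, 6, 7}.
Read 'c': {0, 1, 2, 3, 4, 5, 6, 7} → {0, 1, 2, 3, 6, 7}.
State 3 is in {0, 1, 2, 3, 6, 7}.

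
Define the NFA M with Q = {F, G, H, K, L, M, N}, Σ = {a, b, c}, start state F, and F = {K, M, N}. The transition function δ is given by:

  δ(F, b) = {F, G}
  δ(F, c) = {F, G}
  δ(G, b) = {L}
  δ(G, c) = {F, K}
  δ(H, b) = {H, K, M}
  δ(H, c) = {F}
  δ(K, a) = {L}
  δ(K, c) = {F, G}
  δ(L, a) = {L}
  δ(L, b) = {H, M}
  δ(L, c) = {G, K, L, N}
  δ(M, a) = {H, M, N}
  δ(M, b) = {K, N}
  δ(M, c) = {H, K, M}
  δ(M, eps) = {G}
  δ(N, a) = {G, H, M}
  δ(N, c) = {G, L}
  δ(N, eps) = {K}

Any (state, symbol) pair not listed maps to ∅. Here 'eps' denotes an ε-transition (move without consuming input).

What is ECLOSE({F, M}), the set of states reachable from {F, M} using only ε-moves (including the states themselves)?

{F, G, M}

Begin with {F, M}.
ε-move M → G; add G.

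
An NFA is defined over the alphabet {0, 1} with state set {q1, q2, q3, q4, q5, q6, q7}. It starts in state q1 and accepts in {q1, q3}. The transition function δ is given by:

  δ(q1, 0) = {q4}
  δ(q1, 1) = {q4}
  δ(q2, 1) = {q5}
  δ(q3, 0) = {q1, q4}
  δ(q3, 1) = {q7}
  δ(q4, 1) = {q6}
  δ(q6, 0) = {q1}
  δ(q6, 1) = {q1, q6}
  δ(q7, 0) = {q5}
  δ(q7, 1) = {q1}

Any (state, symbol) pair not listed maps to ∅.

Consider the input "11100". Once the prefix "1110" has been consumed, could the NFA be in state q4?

Yes

Start in {q1}.
Read '1': q1→{q4}; now {q4}.
Read '1': q4→{q6}; now {q6}.
Read '1': q6→{q1, q6}; now {q1, q6}.
Read '0': q1→{q4}, q6→{q1}; now {q1, q4}.
State q4 is in {q1, q4}.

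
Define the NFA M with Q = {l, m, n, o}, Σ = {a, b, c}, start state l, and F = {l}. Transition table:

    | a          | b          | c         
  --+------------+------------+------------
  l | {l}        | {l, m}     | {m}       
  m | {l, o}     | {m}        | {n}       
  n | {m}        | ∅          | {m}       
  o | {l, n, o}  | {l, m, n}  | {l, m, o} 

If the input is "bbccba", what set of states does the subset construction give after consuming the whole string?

{l, o}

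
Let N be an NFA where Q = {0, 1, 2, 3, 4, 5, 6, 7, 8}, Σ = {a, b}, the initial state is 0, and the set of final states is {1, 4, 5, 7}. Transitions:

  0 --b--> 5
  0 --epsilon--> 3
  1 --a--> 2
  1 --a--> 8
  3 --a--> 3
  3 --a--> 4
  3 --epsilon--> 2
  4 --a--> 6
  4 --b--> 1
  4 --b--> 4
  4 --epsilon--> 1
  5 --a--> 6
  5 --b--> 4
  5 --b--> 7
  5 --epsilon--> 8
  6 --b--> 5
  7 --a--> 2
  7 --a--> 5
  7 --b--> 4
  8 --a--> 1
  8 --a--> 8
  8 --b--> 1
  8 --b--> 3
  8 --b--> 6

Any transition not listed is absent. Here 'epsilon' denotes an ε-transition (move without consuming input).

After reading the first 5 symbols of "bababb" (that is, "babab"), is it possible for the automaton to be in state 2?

Yes

Start: ε-closure({0}) = {0, 2, 3}.
Read 'b': 0→{5}, 2→∅, 3→∅; union {5}; ε-closure = {5, 8}.
Read 'a': 5→{6}, 8→{1, 8}; now {1, 6, 8}.
Read 'b': 1→∅, 6→{5}, 8→{1, 3, 6}; union {1, 3, 5, 6}; ε-closure = {1, 2, 3, 5, 6, 8}.
Read 'a': 1→{2, 8}, 2→∅, 3→{3, 4}, 5→{6}, 6→∅, 8→{1, 8}; now {1, 2, 3, 4, 6, 8}.
Read 'b': 1→∅, 2→∅, 3→∅, 4→{1, 4}, 6→{5}, 8→{1, 3, 6}; union {1, 3, 4, 5, 6}; ε-closure = {1, 2, 3, 4, 5, 6, 8}.
State 2 is in {1, 2, 3, 4, 5, 6, 8}.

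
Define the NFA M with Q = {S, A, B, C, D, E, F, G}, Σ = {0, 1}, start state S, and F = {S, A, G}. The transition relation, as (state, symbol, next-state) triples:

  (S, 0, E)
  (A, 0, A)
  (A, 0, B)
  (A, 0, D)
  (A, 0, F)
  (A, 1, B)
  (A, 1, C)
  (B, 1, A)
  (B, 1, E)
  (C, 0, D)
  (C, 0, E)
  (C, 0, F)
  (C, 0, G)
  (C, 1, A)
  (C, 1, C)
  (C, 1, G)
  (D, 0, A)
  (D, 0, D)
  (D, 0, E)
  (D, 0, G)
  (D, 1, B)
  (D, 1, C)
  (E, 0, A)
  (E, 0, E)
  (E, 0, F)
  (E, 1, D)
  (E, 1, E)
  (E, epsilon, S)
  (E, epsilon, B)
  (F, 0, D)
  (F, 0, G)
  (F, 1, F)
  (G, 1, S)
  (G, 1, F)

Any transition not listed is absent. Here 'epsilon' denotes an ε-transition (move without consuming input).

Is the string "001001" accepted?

Yes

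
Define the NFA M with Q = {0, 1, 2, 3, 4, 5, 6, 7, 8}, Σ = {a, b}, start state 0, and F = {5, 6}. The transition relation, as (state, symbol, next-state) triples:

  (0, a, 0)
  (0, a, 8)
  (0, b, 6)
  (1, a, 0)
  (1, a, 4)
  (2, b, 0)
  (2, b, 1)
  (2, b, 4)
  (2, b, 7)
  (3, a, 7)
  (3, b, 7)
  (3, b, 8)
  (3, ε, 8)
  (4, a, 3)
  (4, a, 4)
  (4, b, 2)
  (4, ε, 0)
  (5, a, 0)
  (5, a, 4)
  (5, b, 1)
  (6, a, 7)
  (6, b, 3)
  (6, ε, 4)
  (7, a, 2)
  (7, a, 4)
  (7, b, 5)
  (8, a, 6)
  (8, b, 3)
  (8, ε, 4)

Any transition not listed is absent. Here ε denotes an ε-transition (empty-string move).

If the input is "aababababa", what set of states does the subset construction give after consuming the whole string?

Start in {0}.
Read 'a': 0→{0, 8}; union {0, 8}; ε-closure = {0, 4, 8}.
Read 'a': 0→{0, 8}, 4→{3, 4}, 8→{6}; now {0, 3, 4, 6, 8}.
Read 'b': 0→{6}, 3→{7, 8}, 4→{2}, 6→{3}, 8→{3}; union {2, 3, 6, 7, 8}; ε-closure = {0, 2, 3, 4, 6, 7, 8}.
Read 'a': 0→{0, 8}, 2→∅, 3→{7}, 4→{3, 4}, 6→{7}, 7→{2, 4}, 8→{6}; now {0, 2, 3, 4, 6, 7, 8}.
Read 'b': 0→{6}, 2→{0, 1, 4, 7}, 3→{7, 8}, 4→{2}, 6→{3}, 7→{5}, 8→{3}; now {0, 1, 2, 3, 4, 5, 6, 7, 8}.
Read 'a': 0→{0, 8}, 1→{0, 4}, 2→∅, 3→{7}, 4→{3, 4}, 5→{0, 4}, 6→{7}, 7→{2, 4}, 8→{6}; now {0, 2, 3, 4, 6, 7, 8}.
Read 'b': 0→{6}, 2→{0, 1, 4, 7}, 3→{7, 8}, 4→{2}, 6→{3}, 7→{5}, 8→{3}; now {0, 1, 2, 3, 4, 5, 6, 7, 8}.
Read 'a': 0→{0, 8}, 1→{0, 4}, 2→∅, 3→{7}, 4→{3, 4}, 5→{0, 4}, 6→{7}, 7→{2, 4}, 8→{6}; now {0, 2, 3, 4, 6, 7, 8}.
Read 'b': 0→{6}, 2→{0, 1, 4, 7}, 3→{7, 8}, 4→{2}, 6→{3}, 7→{5}, 8→{3}; now {0, 1, 2, 3, 4, 5, 6, 7, 8}.
Read 'a': 0→{0, 8}, 1→{0, 4}, 2→∅, 3→{7}, 4→{3, 4}, 5→{0, 4}, 6→{7}, 7→{2, 4}, 8→{6}; now {0, 2, 3, 4, 6, 7, 8}.

{0, 2, 3, 4, 6, 7, 8}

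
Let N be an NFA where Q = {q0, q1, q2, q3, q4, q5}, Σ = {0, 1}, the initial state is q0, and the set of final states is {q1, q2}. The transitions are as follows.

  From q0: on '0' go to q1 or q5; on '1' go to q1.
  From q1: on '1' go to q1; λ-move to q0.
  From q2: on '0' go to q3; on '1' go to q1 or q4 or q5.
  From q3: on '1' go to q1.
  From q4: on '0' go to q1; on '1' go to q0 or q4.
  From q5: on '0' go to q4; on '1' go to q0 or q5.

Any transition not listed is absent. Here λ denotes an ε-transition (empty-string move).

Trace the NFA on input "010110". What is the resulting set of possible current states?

{q0, q1, q4, q5}

Start in {q0}.
Read '0': q0→{q1, q5}; union {q1, q5}; ε-closure = {q0, q1, q5}.
Read '1': q0→{q1}, q1→{q1}, q5→{q0, q5}; now {q0, q1, q5}.
Read '0': q0→{q1, q5}, q1→∅, q5→{q4}; union {q1, q4, q5}; ε-closure = {q0, q1, q4, q5}.
Read '1': q0→{q1}, q1→{q1}, q4→{q0, q4}, q5→{q0, q5}; now {q0, q1, q4, q5}.
Read '1': q0→{q1}, q1→{q1}, q4→{q0, q4}, q5→{q0, q5}; now {q0, q1, q4, q5}.
Read '0': q0→{q1, q5}, q1→∅, q4→{q1}, q5→{q4}; union {q1, q4, q5}; ε-closure = {q0, q1, q4, q5}.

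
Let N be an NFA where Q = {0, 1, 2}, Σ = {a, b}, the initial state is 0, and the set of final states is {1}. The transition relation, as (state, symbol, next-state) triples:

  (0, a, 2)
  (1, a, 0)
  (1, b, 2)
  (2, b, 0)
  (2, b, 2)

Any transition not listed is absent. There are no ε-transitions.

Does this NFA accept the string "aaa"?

No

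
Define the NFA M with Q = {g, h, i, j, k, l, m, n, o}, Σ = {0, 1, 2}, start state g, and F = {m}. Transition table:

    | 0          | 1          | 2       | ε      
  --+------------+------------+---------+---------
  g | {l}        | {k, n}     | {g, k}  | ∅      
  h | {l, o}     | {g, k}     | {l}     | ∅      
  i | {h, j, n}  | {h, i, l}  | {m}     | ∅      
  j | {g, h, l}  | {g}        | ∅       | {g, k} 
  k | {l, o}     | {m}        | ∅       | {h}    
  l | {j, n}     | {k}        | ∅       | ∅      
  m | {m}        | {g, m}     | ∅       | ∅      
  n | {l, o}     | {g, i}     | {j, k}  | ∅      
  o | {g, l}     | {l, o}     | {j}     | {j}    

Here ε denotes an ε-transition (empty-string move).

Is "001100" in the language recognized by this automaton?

Start in {g}.
Read '0': {g} → {l}.
Read '0': {l} → {g, h, j, k, n}.
Read '1': {g, h, j, k, n} → {g, h, i, k, m, n}.
Read '1': {g, h, i, k, m, n} → {g, h, i, k, l, m, n}.
Read '0': {g, h, i, k, l, m, n} → {g, h, j, k, l, m, n, o}.
Read '0': {g, h, j, k, l, m, n, o} → {g, h, j, k, l, m, n, o}.
The final set {g, h, j, k, l, m, n, o} contains the accepting state m.

Yes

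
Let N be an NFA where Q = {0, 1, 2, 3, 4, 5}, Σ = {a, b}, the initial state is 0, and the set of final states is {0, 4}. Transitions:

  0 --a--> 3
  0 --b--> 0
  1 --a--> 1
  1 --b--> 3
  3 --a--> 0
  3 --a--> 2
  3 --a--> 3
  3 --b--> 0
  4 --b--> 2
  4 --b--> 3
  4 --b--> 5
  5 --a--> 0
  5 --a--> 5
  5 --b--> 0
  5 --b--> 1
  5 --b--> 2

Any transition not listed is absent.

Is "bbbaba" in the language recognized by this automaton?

Start in {0}.
Read 'b': 0→{0}; now {0}.
Read 'b': 0→{0}; now {0}.
Read 'b': 0→{0}; now {0}.
Read 'a': 0→{3}; now {3}.
Read 'b': 3→{0}; now {0}.
Read 'a': 0→{3}; now {3}.
The final set {3} contains no accepting state.

No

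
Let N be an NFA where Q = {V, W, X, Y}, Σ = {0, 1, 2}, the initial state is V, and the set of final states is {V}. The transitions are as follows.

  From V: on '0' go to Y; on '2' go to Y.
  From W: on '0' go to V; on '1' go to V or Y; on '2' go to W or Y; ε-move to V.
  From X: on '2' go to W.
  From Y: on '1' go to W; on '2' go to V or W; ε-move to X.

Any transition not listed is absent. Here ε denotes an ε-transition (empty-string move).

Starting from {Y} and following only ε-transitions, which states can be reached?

Begin with {Y}.
ε-move Y → X; add X.

{X, Y}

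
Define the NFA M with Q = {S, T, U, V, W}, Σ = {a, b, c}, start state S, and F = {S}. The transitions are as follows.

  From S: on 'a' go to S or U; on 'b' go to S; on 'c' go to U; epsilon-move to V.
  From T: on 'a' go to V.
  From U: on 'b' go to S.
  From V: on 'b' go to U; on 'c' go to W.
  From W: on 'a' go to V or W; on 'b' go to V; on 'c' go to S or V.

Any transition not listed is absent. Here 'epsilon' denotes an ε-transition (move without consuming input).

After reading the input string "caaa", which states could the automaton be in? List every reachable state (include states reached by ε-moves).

{V, W}

Start: ε-closure({S}) = {S, V}.
Read 'c': S→{U}, V→{W}; now {U, W}.
Read 'a': U→∅, W→{V, W}; now {V, W}.
Read 'a': V→∅, W→{V, W}; now {V, W}.
Read 'a': V→∅, W→{V, W}; now {V, W}.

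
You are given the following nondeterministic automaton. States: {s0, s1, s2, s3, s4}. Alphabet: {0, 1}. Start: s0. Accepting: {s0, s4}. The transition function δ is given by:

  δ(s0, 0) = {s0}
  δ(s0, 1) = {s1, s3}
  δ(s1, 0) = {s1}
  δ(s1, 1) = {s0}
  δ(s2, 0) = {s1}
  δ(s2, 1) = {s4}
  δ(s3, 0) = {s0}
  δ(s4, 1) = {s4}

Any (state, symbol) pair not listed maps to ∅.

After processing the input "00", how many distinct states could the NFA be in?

1

Start in {s0}.
Read '0': {s0} → {s0}.
Read '0': {s0} → {s0}.
That set has 1 state.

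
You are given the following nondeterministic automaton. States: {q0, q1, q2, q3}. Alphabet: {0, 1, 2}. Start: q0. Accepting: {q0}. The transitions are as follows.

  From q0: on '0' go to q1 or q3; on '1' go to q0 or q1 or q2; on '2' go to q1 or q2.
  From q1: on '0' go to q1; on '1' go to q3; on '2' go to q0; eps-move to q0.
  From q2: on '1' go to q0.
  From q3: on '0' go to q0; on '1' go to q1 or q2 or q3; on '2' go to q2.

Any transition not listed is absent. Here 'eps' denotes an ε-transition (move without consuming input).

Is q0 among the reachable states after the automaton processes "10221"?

Start in {q0}.
Read '1': {q0} → {q0, q1, q2}.
Read '0': {q0, q1, q2} → {q0, q1, q3}.
Read '2': {q0, q1, q3} → {q0, q1, q2}.
Read '2': {q0, q1, q2} → {q0, q1, q2}.
Read '1': {q0, q1, q2} → {q0, q1, q2, q3}.
State q0 is in {q0, q1, q2, q3}.

Yes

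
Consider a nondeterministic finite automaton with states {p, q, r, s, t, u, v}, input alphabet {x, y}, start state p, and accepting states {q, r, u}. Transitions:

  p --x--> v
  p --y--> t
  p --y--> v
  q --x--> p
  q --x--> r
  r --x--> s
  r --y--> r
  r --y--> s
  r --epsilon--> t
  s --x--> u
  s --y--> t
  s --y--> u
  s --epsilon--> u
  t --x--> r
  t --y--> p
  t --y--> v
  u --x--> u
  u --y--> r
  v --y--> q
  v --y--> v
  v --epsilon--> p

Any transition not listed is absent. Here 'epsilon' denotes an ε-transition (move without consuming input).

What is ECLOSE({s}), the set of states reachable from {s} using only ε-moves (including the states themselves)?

{s, u}

Begin with {s}.
ε-move s → u; add u.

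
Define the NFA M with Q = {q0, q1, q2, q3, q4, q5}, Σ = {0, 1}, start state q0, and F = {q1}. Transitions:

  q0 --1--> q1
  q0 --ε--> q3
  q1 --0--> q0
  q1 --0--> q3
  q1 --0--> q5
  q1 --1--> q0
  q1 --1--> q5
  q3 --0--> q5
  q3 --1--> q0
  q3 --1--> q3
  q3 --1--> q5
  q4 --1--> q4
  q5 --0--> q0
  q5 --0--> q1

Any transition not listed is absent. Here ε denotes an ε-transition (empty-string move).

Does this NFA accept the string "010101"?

Start: ε-closure({q0}) = {q0, q3}.
Read '0': {q0, q3} → {q5}.
Read '1': {q5} → ∅.
The set is empty and remains empty for the remaining 4 symbols.
The final set ∅ contains no accepting state.

No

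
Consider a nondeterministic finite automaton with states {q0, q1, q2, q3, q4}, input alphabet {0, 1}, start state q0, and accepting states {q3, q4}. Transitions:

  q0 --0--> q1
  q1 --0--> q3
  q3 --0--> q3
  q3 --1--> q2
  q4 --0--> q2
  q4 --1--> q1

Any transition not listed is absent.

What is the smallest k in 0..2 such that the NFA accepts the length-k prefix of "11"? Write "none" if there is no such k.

Start in {q0}.
Read '1': q0→∅; now ∅.
The set is empty and remains empty for the remaining 1 symbol.
No reachable set along the way intersects F.

none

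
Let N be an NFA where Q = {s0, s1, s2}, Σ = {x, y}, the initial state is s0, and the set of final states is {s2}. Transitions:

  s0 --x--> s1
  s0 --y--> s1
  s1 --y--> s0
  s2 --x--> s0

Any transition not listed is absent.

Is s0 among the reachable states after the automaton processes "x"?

No

Start in {s0}.
Read 'x': {s0} → {s1}.
State s0 is not in {s1}.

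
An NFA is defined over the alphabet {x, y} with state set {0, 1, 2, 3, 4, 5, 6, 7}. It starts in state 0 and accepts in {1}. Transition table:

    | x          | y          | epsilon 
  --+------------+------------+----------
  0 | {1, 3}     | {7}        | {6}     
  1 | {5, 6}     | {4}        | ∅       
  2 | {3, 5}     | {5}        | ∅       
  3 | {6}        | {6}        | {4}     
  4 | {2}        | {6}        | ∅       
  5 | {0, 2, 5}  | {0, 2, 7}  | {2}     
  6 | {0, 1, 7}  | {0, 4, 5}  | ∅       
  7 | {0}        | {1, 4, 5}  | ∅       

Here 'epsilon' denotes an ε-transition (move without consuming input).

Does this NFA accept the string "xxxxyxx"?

Yes

Start: ε-closure({0}) = {0, 6}.
Read 'x': {0, 6} → {0, 1, 3, 4, 6, 7}.
Read 'x': {0, 1, 3, 4, 6, 7} → {0, 1, 2, 3, 4, 5, 6, 7}.
Read 'x': {0, 1, 2, 3, 4, 5, 6, 7} → {0, 1, 2, 3, 4, 5, 6, 7}.
Read 'x': {0, 1, 2, 3, 4, 5, 6, 7} → {0, 1, 2, 3, 4, 5, 6, 7}.
Read 'y': {0, 1, 2, 3, 4, 5, 6, 7} → {0, 1, 2, 4, 5, 6, 7}.
Read 'x': {0, 1, 2, 4, 5, 6, 7} → {0, 1, 2, 3, 4, 5, 6, 7}.
Read 'x': {0, 1, 2, 3, 4, 5, 6, 7} → {0, 1, 2, 3, 4, 5, 6, 7}.
The final set {0, 1, 2, 3, 4, 5, 6, 7} contains the accepting state 1.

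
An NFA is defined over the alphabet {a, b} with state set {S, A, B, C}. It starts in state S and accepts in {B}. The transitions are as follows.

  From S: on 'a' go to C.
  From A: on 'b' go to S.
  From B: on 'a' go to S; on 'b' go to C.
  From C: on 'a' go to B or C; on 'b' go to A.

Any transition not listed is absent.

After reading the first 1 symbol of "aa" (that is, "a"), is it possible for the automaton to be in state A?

No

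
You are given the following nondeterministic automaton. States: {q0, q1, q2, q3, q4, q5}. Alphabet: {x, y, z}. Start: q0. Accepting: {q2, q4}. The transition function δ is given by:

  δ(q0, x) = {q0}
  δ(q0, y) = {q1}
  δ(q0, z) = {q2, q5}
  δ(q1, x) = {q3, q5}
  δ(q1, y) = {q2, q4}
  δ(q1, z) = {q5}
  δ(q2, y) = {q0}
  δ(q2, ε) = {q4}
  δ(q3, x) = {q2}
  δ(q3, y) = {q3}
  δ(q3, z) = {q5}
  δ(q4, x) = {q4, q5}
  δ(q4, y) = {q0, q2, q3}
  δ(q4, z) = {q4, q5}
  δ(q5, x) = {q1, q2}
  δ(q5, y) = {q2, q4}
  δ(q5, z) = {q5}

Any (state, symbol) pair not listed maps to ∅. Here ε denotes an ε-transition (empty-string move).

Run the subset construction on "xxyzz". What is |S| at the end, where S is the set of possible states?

1

Start in {q0}.
Read 'x': q0→{q0}; now {q0}.
Read 'x': q0→{q0}; now {q0}.
Read 'y': q0→{q1}; now {q1}.
Read 'z': q1→{q5}; now {q5}.
Read 'z': q5→{q5}; now {q5}.
That set has 1 state.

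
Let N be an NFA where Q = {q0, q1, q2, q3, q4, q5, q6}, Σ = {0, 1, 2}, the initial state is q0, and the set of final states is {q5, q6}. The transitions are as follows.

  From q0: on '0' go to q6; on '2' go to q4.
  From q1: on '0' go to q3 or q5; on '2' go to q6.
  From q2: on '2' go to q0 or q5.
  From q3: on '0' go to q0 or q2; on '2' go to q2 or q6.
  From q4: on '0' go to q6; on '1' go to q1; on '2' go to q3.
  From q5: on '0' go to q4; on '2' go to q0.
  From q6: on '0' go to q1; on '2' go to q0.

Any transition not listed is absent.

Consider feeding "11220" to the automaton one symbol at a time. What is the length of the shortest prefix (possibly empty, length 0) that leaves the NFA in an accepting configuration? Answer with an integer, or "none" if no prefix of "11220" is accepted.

Start in {q0}.
Read '1': {q0} → ∅.
The set is empty and remains empty for the remaining 4 symbols.
No reachable set along the way intersects F.

none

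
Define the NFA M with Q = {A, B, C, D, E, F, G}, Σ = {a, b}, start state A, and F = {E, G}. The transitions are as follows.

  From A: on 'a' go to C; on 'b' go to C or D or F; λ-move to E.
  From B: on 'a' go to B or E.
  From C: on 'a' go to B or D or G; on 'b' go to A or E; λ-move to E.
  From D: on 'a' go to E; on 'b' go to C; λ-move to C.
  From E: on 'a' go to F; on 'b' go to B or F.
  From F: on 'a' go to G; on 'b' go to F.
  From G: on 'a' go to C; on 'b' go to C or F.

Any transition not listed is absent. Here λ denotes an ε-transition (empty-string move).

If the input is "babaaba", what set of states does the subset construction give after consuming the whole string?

{B, C, D, E, F, G}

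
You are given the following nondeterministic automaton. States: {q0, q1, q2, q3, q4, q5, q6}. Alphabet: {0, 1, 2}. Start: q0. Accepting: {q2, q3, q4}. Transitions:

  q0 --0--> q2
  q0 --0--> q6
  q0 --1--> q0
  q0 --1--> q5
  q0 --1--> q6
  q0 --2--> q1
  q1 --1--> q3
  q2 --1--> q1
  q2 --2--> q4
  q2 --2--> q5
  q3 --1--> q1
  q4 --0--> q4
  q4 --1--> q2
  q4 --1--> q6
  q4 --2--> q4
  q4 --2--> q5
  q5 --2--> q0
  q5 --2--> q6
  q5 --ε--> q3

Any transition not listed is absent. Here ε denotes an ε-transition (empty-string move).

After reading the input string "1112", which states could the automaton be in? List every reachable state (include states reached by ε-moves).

{q0, q1, q6}

Start in {q0}.
Read '1': q0→{q0, q5, q6}; union {q0, q5, q6}; ε-closure = {q0, q3, q5, q6}.
Read '1': q0→{q0, q5, q6}, q3→{q1}, q5→∅, q6→∅; union {q0, q1, q5, q6}; ε-closure = {q0, q1, q3, q5, q6}.
Read '1': q0→{q0, q5, q6}, q1→{q3}, q3→{q1}, q5→∅, q6→∅; now {q0, q1, q3, q5, q6}.
Read '2': q0→{q1}, q1→∅, q3→∅, q5→{q0, q6}, q6→∅; now {q0, q1, q6}.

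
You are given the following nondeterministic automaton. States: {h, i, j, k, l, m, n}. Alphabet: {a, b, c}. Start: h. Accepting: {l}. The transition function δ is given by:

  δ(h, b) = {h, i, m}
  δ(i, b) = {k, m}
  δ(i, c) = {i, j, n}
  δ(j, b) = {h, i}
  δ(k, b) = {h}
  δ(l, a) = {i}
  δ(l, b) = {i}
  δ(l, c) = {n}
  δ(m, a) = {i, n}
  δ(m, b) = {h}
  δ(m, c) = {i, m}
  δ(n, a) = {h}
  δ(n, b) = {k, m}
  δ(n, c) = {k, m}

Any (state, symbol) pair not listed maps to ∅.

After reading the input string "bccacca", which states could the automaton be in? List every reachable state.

Start in {h}.
Read 'b': h→{h, i, m}; now {h, i, m}.
Read 'c': h→∅, i→{i, j, n}, m→{i, m}; now {i, j, m, n}.
Read 'c': i→{i, j, n}, j→∅, m→{i, m}, n→{k, m}; now {i, j, k, m, n}.
Read 'a': i→∅, j→∅, k→∅, m→{i, n}, n→{h}; now {h, i, n}.
Read 'c': h→∅, i→{i, j, n}, n→{k, m}; now {i, j, k, m, n}.
Read 'c': i→{i, j, n}, j→∅, k→∅, m→{i, m}, n→{k, m}; now {i, j, k, m, n}.
Read 'a': i→∅, j→∅, k→∅, m→{i, n}, n→{h}; now {h, i, n}.

{h, i, n}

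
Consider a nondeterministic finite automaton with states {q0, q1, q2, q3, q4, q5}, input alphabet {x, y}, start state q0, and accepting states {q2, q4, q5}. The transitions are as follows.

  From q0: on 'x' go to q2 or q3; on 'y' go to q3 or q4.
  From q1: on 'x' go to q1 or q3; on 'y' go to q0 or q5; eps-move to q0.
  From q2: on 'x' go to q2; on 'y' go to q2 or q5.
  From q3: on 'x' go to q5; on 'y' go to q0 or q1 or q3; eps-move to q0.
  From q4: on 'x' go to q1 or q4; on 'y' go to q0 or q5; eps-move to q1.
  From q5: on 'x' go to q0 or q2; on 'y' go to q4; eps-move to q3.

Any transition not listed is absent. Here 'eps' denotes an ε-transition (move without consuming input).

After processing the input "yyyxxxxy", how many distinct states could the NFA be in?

Start in {q0}.
Read 'y': q0→{q3, q4}; union {q3, q4}; ε-closure = {q0, q1, q3, q4}.
Read 'y': q0→{q3, q4}, q1→{q0, q5}, q3→{q0, q1, q3}, q4→{q0, q5}; now {q0, q1, q3, q4, q5}.
Read 'y': q0→{q3, q4}, q1→{q0, q5}, q3→{q0, q1, q3}, q4→{q0, q5}, q5→{q4}; now {q0, q1, q3, q4, q5}.
Read 'x': q0→{q2, q3}, q1→{q1, q3}, q3→{q5}, q4→{q1, q4}, q5→{q0, q2}; now {q0, q1, q2, q3, q4, q5}.
Read 'x': q0→{q2, q3}, q1→{q1, q3}, q2→{q2}, q3→{q5}, q4→{q1, q4}, q5→{q0, q2}; now {q0, q1, q2, q3, q4, q5}.
Read 'x': q0→{q2, q3}, q1→{q1, q3}, q2→{q2}, q3→{q5}, q4→{q1, q4}, q5→{q0, q2}; now {q0, q1, q2, q3, q4, q5}.
Read 'x': q0→{q2, q3}, q1→{q1, q3}, q2→{q2}, q3→{q5}, q4→{q1, q4}, q5→{q0, q2}; now {q0, q1, q2, q3, q4, q5}.
Read 'y': q0→{q3, q4}, q1→{q0, q5}, q2→{q2, q5}, q3→{q0, q1, q3}, q4→{q0, q5}, q5→{q4}; now {q0, q1, q2, q3, q4, q5}.
That set has 6 states.

6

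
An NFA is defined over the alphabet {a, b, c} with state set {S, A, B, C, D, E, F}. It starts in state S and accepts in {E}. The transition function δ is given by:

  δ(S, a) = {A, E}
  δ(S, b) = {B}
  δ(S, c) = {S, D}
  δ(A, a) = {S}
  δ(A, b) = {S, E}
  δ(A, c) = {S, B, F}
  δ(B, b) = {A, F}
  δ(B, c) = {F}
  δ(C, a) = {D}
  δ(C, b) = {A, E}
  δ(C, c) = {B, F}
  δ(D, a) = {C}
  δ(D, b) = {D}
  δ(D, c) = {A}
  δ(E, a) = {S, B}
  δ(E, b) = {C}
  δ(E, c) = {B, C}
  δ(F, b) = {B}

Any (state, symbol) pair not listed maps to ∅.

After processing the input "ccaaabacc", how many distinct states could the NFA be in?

Start in {S}.
Read 'c': S→{S, D}; now {S, D}.
Read 'c': S→{S, D}, D→{A}; now {S, A, D}.
Read 'a': S→{A, E}, A→{S}, D→{C}; now {S, A, C, E}.
Read 'a': S→{A, E}, A→{S}, C→{D}, E→{S, B}; now {S, A, B, D, E}.
Read 'a': S→{A, E}, A→{S}, B→∅, D→{C}, E→{S, B}; now {S, A, B, C, E}.
Read 'b': S→{B}, A→{S, E}, B→{A, F}, C→{A, E}, E→{C}; now {S, A, B, C, E, F}.
Read 'a': S→{A, E}, A→{S}, B→∅, C→{D}, E→{S, B}, F→∅; now {S, A, B, D, E}.
Read 'c': S→{S, D}, A→{S, B, F}, B→{F}, D→{A}, E→{B, C}; now {S, A, B, C, D, F}.
Read 'c': S→{S, D}, A→{S, B, F}, B→{F}, C→{B, F}, D→{A}, F→∅; now {S, A, B, D, F}.
That set has 5 states.

5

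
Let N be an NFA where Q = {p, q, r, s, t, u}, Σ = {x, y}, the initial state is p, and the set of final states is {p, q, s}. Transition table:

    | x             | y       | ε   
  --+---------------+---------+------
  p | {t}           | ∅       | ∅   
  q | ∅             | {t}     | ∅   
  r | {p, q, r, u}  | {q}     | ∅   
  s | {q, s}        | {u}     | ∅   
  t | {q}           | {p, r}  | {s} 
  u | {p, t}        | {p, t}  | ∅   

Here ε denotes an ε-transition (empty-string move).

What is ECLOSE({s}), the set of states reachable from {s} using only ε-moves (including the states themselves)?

{s}

Begin with {s}.
No ε-moves leave this set, so the closure equals the set itself.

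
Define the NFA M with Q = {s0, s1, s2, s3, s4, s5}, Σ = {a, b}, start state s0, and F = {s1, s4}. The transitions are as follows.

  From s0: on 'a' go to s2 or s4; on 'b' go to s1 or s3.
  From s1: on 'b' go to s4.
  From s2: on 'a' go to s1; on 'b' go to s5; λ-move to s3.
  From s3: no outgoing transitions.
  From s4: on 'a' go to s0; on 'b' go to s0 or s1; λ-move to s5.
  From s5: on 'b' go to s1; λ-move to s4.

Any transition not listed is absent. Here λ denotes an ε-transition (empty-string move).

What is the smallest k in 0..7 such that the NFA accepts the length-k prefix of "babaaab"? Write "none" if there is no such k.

1

Start in {s0}.
Read 'b': {s0} → {s1, s3}.
None of the earlier sets intersect F, but {s1, s3} does.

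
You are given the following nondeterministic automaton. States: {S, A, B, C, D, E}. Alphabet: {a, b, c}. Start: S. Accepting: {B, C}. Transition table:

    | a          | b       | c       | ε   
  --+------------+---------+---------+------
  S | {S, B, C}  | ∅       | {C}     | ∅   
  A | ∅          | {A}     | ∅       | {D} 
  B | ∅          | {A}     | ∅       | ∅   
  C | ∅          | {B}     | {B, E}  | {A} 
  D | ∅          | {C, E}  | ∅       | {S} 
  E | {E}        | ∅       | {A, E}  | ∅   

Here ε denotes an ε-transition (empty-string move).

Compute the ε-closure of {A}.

{S, A, D}

Begin with {A}.
ε-move A → D; add D.
ε-move D → S; add S.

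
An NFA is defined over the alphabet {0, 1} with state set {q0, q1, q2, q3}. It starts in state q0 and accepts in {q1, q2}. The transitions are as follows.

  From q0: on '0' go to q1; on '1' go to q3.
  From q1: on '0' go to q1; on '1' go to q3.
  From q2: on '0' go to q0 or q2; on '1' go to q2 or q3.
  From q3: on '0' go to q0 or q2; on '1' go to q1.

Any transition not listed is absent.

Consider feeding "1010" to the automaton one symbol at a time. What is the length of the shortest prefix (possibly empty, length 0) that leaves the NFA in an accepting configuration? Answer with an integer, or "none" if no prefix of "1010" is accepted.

Start in {q0}.
Read '1': {q0} → {q3}.
Read '0': {q3} → {q0, q2}.
None of the earlier sets intersect F, but {q0, q2} does.

2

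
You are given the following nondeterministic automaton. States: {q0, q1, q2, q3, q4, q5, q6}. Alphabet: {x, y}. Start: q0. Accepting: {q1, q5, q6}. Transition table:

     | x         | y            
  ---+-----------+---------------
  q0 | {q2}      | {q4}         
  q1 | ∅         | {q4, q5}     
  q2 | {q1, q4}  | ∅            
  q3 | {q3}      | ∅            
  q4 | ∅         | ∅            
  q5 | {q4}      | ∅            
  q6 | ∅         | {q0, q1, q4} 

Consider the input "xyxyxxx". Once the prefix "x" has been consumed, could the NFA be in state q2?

Start in {q0}.
Read 'x': {q0} → {q2}.
State q2 is in {q2}.

Yes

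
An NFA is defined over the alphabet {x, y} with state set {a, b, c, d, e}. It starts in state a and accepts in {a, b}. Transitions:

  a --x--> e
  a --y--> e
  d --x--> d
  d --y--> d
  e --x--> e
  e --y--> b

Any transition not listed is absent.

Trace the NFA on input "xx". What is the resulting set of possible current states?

{e}

Start in {a}.
Read 'x': {a} → {e}.
Read 'x': {e} → {e}.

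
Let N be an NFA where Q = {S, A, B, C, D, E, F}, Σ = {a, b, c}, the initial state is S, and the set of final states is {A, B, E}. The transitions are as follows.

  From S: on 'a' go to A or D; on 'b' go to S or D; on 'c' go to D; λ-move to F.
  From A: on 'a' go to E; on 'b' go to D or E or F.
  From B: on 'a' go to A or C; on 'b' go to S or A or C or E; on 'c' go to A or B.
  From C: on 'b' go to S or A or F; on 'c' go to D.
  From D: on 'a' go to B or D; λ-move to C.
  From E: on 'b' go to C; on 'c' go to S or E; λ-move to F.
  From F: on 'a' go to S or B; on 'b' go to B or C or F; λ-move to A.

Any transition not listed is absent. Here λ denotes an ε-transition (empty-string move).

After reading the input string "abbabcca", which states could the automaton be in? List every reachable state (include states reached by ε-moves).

{S, A, B, C, D, E, F}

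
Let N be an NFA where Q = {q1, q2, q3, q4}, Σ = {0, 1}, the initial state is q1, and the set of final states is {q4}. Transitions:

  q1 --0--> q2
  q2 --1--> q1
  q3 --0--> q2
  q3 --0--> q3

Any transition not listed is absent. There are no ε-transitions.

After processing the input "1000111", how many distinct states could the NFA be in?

0

Start in {q1}.
Read '1': {q1} → ∅.
The set is empty and remains empty for the remaining 6 symbols.
That set has 0 states.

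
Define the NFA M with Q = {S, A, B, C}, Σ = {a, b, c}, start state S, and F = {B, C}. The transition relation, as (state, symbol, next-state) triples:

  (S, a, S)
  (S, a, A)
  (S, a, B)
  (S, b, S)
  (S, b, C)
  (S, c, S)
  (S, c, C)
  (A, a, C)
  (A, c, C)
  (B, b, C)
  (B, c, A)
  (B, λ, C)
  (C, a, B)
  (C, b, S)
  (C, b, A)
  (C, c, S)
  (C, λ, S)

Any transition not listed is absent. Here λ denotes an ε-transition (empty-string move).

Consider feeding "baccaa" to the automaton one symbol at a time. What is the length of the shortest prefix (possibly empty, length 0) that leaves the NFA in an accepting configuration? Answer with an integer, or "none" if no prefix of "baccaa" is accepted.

1

Start in {S}.
Read 'b': {S} → {S, C}.
None of the earlier sets intersect F, but {S, C} does.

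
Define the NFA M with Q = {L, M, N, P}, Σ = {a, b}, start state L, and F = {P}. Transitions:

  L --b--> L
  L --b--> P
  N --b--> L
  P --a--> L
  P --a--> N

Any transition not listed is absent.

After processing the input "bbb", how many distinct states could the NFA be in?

Start in {L}.
Read 'b': L→{L, P}; now {L, P}.
Read 'b': L→{L, P}, P→∅; now {L, P}.
Read 'b': L→{L, P}, P→∅; now {L, P}.
That set has 2 states.

2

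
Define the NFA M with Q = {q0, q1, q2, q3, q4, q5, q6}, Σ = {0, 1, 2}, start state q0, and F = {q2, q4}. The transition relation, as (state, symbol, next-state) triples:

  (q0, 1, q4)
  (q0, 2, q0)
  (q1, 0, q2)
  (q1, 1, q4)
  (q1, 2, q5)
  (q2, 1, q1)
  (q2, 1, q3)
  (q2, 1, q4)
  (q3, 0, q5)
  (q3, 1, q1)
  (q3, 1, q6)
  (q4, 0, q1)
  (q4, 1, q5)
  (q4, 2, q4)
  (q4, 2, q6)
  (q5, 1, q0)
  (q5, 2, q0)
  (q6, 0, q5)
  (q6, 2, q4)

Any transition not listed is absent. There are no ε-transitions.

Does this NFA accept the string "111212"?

Yes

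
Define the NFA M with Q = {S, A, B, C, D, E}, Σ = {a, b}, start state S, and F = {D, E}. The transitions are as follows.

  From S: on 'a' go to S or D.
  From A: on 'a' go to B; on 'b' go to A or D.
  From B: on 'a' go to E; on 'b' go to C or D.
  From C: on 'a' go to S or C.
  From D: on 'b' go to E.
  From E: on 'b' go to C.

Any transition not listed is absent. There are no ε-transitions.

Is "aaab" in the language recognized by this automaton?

Yes

Start in {S}.
Read 'a': {S} → {S, D}.
Read 'a': {S, D} → {S, D}.
Read 'a': {S, D} → {S, D}.
Read 'b': {S, D} → {E}.
The final set {E} contains the accepting state E.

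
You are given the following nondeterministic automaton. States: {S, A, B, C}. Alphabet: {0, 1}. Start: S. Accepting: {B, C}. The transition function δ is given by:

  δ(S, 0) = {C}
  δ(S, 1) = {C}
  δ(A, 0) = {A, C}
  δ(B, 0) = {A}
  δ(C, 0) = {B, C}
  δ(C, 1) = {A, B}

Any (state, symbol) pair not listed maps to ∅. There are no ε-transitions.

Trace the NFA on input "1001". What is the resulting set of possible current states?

{A, B}

Start in {S}.
Read '1': S→{C}; now {C}.
Read '0': C→{B, C}; now {B, C}.
Read '0': B→{A}, C→{B, C}; now {A, B, C}.
Read '1': A→∅, B→∅, C→{A, B}; now {A, B}.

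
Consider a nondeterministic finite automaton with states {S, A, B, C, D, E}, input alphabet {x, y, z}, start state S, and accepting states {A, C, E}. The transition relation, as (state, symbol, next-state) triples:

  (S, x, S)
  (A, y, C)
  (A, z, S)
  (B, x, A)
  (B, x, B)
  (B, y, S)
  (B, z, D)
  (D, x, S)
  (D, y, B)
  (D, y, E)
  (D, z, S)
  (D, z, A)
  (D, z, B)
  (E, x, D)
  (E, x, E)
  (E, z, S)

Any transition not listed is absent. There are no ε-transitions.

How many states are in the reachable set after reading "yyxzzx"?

0

Start in {S}.
Read 'y': {S} → ∅.
The set is empty and remains empty for the remaining 5 symbols.
That set has 0 states.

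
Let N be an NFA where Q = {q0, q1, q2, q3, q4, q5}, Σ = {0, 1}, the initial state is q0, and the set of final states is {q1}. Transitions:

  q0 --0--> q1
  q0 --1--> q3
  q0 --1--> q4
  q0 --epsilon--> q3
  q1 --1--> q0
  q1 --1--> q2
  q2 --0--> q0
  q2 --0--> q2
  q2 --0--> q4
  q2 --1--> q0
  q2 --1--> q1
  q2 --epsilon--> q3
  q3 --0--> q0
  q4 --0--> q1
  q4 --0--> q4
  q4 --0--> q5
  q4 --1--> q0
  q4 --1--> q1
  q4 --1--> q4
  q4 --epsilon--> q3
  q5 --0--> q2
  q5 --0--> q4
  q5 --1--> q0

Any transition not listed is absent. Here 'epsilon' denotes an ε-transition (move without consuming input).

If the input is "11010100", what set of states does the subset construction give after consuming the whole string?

Start: ε-closure({q0}) = {q0, q3}.
Read '1': q0→{q3, q4}, q3→∅; now {q3, q4}.
Read '1': q3→∅, q4→{q0, q1, q4}; union {q0, q1, q4}; ε-closure = {q0, q1, q3, q4}.
Read '0': q0→{q1}, q1→∅, q3→{q0}, q4→{q1, q4, q5}; union {q0, q1, q4, q5}; ε-closure = {q0, q1, q3, q4, q5}.
Read '1': q0→{q3, q4}, q1→{q0, q2}, q3→∅, q4→{q0, q1, q4}, q5→{q0}; now {q0, q1, q2, q3, q4}.
Read '0': q0→{q1}, q1→∅, q2→{q0, q2, q4}, q3→{q0}, q4→{q1, q4, q5}; union {q0, q1, q2, q4, q5}; ε-closure = {q0, q1, q2, q3, q4, q5}.
Read '1': q0→{q3, q4}, q1→{q0, q2}, q2→{q0, q1}, q3→∅, q4→{q0, q1, q4}, q5→{q0}; now {q0, q1, q2, q3, q4}.
Read '0': q0→{q1}, q1→∅, q2→{q0, q2, q4}, q3→{q0}, q4→{q1, q4, q5}; union {q0, q1, q2, q4, q5}; ε-closure = {q0, q1, q2, q3, q4, q5}.
Read '0': q0→{q1}, q1→∅, q2→{q0, q2, q4}, q3→{q0}, q4→{q1, q4, q5}, q5→{q2, q4}; union {q0, q1, q2, q4, q5}; ε-closure = {q0, q1, q2, q3, q4, q5}.

{q0, q1, q2, q3, q4, q5}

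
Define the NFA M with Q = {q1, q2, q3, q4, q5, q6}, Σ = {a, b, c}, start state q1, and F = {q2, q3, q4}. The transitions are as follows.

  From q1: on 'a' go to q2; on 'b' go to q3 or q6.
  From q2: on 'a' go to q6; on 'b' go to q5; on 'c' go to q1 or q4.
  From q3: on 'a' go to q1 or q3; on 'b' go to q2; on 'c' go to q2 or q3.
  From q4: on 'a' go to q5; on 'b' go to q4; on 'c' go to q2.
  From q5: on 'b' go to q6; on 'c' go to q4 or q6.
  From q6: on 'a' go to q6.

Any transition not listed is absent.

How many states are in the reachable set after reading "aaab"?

0

Start in {q1}.
Read 'a': {q1} → {q2}.
Read 'a': {q2} → {q6}.
Read 'a': {q6} → {q6}.
Read 'b': {q6} → ∅.
That set has 0 states.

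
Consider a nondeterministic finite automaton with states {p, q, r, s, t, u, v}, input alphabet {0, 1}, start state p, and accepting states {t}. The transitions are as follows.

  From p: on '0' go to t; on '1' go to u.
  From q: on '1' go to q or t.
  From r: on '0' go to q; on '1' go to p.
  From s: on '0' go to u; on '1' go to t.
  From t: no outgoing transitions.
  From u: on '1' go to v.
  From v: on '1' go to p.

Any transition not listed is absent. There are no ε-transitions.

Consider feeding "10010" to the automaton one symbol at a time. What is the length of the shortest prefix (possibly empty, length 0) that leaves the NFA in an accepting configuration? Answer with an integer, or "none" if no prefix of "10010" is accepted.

none

Start in {p}.
Read '1': p→{u}; now {u}.
Read '0': u→∅; now ∅.
The set is empty and remains empty for the remaining 3 symbols.
No reachable set along the way intersects F.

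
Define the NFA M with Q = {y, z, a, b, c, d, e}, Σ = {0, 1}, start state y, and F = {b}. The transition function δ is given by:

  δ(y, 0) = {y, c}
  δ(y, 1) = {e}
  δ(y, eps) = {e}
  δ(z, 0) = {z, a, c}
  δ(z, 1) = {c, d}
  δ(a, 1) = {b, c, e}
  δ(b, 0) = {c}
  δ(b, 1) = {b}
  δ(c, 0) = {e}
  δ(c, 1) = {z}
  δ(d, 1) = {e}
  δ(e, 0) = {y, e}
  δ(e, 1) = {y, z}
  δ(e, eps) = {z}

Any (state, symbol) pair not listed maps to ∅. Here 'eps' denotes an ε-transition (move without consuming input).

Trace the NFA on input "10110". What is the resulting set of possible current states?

{y, z, a, c, e}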